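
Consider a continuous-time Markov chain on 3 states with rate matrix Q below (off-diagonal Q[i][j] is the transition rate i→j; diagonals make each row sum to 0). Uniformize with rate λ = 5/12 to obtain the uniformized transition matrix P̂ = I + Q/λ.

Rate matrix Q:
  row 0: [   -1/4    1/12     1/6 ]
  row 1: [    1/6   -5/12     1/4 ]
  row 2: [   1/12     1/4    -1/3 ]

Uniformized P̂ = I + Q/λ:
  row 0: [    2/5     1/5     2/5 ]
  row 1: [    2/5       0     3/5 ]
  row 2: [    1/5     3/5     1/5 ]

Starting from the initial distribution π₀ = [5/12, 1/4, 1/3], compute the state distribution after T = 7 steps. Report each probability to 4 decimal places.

π = [0.3236, 0.2940, 0.3824]

t=0: π = [0.4167, 0.2500, 0.3333]
t=1: π = [0.3333, 0.2833, 0.3833]
t=2: π = [0.3233, 0.2967, 0.3800]
t=3: π = [0.3240, 0.2927, 0.3833]
t=4: π = [0.3233, 0.2948, 0.3819]
t=5: π = [0.3236, 0.2938, 0.3826]
t=6: π = [0.3235, 0.2943, 0.3822]
t=7: π = [0.3236, 0.2940, 0.3824]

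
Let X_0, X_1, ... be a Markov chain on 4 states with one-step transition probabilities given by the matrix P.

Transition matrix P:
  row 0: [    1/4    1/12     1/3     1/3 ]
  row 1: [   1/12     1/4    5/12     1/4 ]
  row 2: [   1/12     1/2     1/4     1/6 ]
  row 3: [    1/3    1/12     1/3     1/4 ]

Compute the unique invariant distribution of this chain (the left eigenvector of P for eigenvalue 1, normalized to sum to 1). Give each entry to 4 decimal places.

Balance equations π_j = Σ_i π_i·P[i][j]:
  π_0 = 1/4·π_0 + 1/12·π_1 + 1/12·π_2 + 1/3·π_3
  π_1 = 1/12·π_0 + 1/4·π_1 + 1/2·π_2 + 1/12·π_3
  π_2 = 1/3·π_0 + 5/12·π_1 + 1/4·π_2 + 1/3·π_3
  normalize: π_0 + π_1 + π_2 + π_3 = 1
Solving the linear system gives exactly π = [278/1625, 33/125, 41/125, 77/325].

π = [0.1711, 0.2640, 0.3280, 0.2369]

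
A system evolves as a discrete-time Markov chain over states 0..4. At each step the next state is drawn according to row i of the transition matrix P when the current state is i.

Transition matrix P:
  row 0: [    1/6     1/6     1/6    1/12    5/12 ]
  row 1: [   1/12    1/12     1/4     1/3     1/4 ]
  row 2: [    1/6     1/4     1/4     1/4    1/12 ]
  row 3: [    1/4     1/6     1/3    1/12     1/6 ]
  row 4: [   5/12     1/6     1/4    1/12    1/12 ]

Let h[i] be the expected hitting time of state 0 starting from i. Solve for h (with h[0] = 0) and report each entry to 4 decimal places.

First-step conditioning: h[0] = 0; for i ≠ 0, h[i] = 1 + Σ_k P[i][k]·h[k].
  h[1] = 1 + 1/12·h[1] + 1/4·h[2] + 1/3·h[3] + 1/4·h[4]
  h[2] = 1 + 1/4·h[1] + 1/4·h[2] + 1/4·h[3] + 1/12·h[4]
  h[3] = 1 + 1/6·h[1] + 1/3·h[2] + 1/12·h[3] + 1/6·h[4]
  h[4] = 1 + 1/6·h[1] + 1/4·h[2] + 1/12·h[3] + 1/12·h[4]
Solving the 4×4 linear system over states ≠ 0 gives exactly h = [0, 1869/365, 7251/1460, 3297/730, 5529/1460] (h[0] = 0 is the target).

h = [0.0000, 5.1205, 4.9664, 4.5164, 3.7870]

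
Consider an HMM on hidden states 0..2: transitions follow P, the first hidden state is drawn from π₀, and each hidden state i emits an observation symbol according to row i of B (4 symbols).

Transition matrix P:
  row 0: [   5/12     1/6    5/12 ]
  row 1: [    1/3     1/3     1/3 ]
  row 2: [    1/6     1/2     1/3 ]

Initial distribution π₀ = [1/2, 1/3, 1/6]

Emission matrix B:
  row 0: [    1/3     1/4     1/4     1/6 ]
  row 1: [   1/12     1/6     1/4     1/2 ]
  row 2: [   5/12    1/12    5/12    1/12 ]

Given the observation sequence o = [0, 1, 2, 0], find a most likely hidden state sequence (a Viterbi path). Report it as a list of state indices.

path = [0, 0, 2, 2]

t=0: δ = [1.667e-01, 2.778e-02, 6.944e-02]  (obs o_0=0)
t=1: δ = [1.736e-02, 5.787e-03, 5.787e-03]  ψ = [0, 2, 0]  (obs o_1=1)
t=2: δ = [1.808e-03, 7.234e-04, 3.014e-03]  ψ = [0, 0, 0]  (obs o_2=2)
t=3: δ = [2.512e-04, 1.256e-04, 4.186e-04]  ψ = [0, 2, 2]  (obs o_3=0)
backtrack: best end state = 2; path = [0, 0, 2, 2]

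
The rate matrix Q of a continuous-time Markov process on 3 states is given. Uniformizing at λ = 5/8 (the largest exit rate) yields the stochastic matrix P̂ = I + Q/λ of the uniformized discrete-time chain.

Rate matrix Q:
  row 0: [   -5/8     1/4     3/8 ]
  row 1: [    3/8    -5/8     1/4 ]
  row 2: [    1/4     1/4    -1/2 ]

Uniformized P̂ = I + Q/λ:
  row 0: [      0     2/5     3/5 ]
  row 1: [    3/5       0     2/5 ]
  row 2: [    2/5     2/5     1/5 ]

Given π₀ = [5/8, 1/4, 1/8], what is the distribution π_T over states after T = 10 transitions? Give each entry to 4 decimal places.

t=0: π = [0.6250, 0.2500, 0.1250]
t=1: π = [0.2000, 0.3000, 0.5000]
t=2: π = [0.3800, 0.2800, 0.3400]
t=3: π = [0.3040, 0.2880, 0.4080]
t=4: π = [0.3360, 0.2848, 0.3792]
t=5: π = [0.3226, 0.2861, 0.3914]
t=6: π = [0.3282, 0.2856, 0.3862]
t=7: π = [0.3258, 0.2858, 0.3884]
t=8: π = [0.3268, 0.2857, 0.3875]
t=9: π = [0.3264, 0.2857, 0.3879]
t=10: π = [0.3266, 0.2857, 0.3877]

π = [0.3266, 0.2857, 0.3877]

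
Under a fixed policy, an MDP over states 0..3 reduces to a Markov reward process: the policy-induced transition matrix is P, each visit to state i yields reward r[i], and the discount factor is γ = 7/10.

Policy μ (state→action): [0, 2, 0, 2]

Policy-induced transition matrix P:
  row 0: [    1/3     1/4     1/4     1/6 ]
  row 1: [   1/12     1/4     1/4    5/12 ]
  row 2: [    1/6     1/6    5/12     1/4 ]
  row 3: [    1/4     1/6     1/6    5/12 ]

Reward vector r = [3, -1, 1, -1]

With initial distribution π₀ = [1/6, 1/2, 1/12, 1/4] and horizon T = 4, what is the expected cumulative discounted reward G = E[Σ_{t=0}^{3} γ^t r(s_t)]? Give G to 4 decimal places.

t=0: π = [0.1667, 0.5000, 0.0833, 0.2500], E[r] = -0.1667, γ^t·E[r] = -0.166667, running G = -0.166667
t=1: π = [0.1736, 0.2222, 0.2431, 0.3611], E[r] = 0.1806, γ^t·E[r] = 0.126389, running G = -0.040278
t=2: π = [0.2072, 0.1997, 0.2604, 0.3328], E[r] = 0.3495, γ^t·E[r] = 0.171273, running G = 0.130995
t=3: π = [0.2123, 0.2006, 0.2657, 0.3215], E[r] = 0.3805, γ^t·E[r] = 0.130511, running G = 0.261506

G = 0.2615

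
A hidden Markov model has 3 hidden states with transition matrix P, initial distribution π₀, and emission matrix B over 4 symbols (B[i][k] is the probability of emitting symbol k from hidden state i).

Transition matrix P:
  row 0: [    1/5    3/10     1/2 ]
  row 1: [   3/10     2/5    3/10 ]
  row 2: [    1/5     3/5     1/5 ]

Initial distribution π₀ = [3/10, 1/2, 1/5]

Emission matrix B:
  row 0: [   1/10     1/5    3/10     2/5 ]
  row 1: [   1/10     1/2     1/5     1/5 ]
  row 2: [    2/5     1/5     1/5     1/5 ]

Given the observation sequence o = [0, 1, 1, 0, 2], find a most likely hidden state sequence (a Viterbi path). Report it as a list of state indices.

t=0: δ = [3.000e-02, 5.000e-02, 8.000e-02]  (obs o_0=0)
t=1: δ = [3.200e-03, 2.400e-02, 3.200e-03]  ψ = [2, 2, 2]  (obs o_1=1)
t=2: δ = [1.440e-03, 4.800e-03, 1.440e-03]  ψ = [1, 1, 1]  (obs o_2=1)
t=3: δ = [1.440e-04, 1.920e-04, 5.760e-04]  ψ = [1, 1, 1]  (obs o_3=0)
t=4: δ = [3.456e-05, 6.912e-05, 2.304e-05]  ψ = [2, 2, 2]  (obs o_4=2)
backtrack: best end state = 1; path = [2, 1, 1, 2, 1]

path = [2, 1, 1, 2, 1]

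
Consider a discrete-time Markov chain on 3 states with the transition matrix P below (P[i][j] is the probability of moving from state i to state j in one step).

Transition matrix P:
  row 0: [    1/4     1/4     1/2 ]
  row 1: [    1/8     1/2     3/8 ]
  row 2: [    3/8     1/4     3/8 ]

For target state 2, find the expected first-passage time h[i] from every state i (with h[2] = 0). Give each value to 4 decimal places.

h = [2.1818, 2.5455, 0.0000]

First-step conditioning: h[2] = 0; for i ≠ 2, h[i] = 1 + Σ_k P[i][k]·h[k].
  h[0] = 1 + 1/4·h[0] + 1/4·h[1]
  h[1] = 1 + 1/8·h[0] + 1/2·h[1]
Solving the 2×2 linear system over states ≠ 2 gives exactly h = [24/11, 28/11, 0] (h[2] = 0 is the target).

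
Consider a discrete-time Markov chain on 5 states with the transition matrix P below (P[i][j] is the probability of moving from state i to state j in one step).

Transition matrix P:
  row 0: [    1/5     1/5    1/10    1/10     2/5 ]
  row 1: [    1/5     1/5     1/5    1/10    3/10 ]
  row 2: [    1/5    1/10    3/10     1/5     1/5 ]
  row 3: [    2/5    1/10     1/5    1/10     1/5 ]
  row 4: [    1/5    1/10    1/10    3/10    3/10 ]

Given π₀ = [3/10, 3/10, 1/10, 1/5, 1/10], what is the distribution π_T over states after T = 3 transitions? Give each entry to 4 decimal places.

t=0: π = [0.3000, 0.3000, 0.1000, 0.2000, 0.1000]
t=1: π = [0.2400, 0.1600, 0.1700, 0.1300, 0.3000]
t=2: π = [0.2260, 0.1400, 0.1630, 0.1770, 0.2940]
t=3: π = [0.2354, 0.1366, 0.1643, 0.1751, 0.2886]

π = [0.2354, 0.1366, 0.1643, 0.1751, 0.2886]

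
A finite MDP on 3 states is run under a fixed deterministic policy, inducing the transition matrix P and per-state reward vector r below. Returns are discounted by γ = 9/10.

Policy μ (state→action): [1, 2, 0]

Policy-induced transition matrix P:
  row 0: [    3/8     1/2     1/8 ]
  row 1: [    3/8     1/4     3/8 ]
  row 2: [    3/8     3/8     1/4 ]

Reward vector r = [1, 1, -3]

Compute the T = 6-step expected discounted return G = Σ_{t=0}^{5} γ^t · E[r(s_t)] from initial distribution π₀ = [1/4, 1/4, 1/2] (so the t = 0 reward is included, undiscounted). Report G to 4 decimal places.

t=0: π = [0.2500, 0.2500, 0.5000], E[r] = -1.0000, γ^t·E[r] = -1.000000, running G = -1.000000
t=1: π = [0.3750, 0.3750, 0.2500], E[r] = 0.0000, γ^t·E[r] = 0.000000, running G = -1.000000
t=2: π = [0.3750, 0.3750, 0.2500], E[r] = 0.0000, γ^t·E[r] = 0.000000, running G = -1.000000
t=3: π = [0.3750, 0.3750, 0.2500], E[r] = 0.0000, γ^t·E[r] = 0.000000, running G = -1.000000
t=4: π = [0.3750, 0.3750, 0.2500], E[r] = 0.0000, γ^t·E[r] = 0.000000, running G = -1.000000
t=5: π = [0.3750, 0.3750, 0.2500], E[r] = 0.0000, γ^t·E[r] = 0.000000, running G = -1.000000

G = -1.0000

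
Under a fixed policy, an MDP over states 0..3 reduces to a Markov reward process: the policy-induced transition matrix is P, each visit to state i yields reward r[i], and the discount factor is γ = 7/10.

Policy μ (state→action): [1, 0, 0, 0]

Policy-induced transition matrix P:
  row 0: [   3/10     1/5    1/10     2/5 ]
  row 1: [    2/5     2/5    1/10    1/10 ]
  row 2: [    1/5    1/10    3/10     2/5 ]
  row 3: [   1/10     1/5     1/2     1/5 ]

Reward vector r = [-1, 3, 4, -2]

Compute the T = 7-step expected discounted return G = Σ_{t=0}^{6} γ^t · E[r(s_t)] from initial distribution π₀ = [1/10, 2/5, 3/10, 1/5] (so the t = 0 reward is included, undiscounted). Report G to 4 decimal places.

G = 3.7753

t=0: π = [0.1000, 0.4000, 0.3000, 0.2000], E[r] = 1.9000, γ^t·E[r] = 1.900000, running G = 1.900000
t=1: π = [0.2700, 0.2500, 0.2400, 0.2400], E[r] = 0.9600, γ^t·E[r] = 0.672000, running G = 2.572000
t=2: π = [0.2530, 0.2260, 0.2440, 0.2770], E[r] = 0.8470, γ^t·E[r] = 0.415030, running G = 2.987030
t=3: π = [0.2428, 0.2208, 0.2596, 0.2768], E[r] = 0.9044, γ^t·E[r] = 0.310209, running G = 3.297239
t=4: π = [0.2408, 0.2182, 0.2626, 0.2784], E[r] = 0.9076, γ^t·E[r] = 0.217915, running G = 3.515154
t=5: π = [0.2399, 0.2174, 0.2639, 0.2789], E[r] = 0.9101, γ^t·E[r] = 0.152958, running G = 3.668112
t=6: π = [0.2396, 0.2171, 0.2643, 0.2790], E[r] = 0.9109, γ^t·E[r] = 0.107171, running G = 3.775283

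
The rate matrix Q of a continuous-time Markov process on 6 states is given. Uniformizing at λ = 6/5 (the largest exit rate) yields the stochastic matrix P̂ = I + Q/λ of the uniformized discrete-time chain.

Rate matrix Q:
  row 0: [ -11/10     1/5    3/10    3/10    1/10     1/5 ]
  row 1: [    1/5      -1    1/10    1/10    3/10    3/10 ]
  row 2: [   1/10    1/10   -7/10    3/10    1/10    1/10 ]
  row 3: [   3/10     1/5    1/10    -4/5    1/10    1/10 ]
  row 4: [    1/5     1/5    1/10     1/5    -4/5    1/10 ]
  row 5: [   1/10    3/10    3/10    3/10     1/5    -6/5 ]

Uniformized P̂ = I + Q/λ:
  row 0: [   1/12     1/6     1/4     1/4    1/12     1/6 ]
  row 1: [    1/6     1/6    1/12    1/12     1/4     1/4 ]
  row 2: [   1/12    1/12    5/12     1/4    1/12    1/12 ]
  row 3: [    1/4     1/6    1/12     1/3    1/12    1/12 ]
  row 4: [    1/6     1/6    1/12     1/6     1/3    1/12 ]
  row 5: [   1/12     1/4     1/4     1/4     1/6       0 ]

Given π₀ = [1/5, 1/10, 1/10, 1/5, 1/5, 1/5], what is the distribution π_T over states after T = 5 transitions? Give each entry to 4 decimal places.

t=0: π = [0.2000, 0.1000, 0.1000, 0.2000, 0.2000, 0.2000]
t=1: π = [0.1417, 0.1750, 0.1833, 0.2333, 0.1667, 0.1000]
t=2: π = [0.1507, 0.1597, 0.1847, 0.2264, 0.1625, 0.1160]
t=3: π = [0.1479, 0.1609, 0.1894, 0.2287, 0.1602, 0.1128]
t=4: π = [0.1482, 0.1603, 0.1899, 0.2289, 0.1596, 0.1131]
t=5: π = [0.1481, 0.1603, 0.1902, 0.2291, 0.1594, 0.1130]

π = [0.1481, 0.1603, 0.1902, 0.2291, 0.1594, 0.1130]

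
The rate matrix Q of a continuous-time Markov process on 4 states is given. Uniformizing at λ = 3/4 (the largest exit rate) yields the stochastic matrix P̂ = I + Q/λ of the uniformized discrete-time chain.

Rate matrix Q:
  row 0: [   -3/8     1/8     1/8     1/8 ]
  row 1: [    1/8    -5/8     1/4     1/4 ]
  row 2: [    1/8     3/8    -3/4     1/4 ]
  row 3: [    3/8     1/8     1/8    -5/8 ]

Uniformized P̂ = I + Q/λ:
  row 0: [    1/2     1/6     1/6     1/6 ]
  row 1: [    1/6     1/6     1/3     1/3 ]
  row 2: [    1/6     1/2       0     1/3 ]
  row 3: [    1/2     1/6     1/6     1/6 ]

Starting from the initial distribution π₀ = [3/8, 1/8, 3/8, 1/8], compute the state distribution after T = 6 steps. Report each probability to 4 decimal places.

π = [0.3667, 0.2248, 0.1752, 0.2333]

t=0: π = [0.3750, 0.1250, 0.3750, 0.1250]
t=1: π = [0.3333, 0.2917, 0.1250, 0.2500]
t=2: π = [0.3611, 0.2083, 0.1944, 0.2361]
t=3: π = [0.3657, 0.2315, 0.1690, 0.2338]
t=4: π = [0.3665, 0.2230, 0.1771, 0.2334]
t=5: π = [0.3666, 0.2257, 0.1743, 0.2333]
t=6: π = [0.3667, 0.2248, 0.1752, 0.2333]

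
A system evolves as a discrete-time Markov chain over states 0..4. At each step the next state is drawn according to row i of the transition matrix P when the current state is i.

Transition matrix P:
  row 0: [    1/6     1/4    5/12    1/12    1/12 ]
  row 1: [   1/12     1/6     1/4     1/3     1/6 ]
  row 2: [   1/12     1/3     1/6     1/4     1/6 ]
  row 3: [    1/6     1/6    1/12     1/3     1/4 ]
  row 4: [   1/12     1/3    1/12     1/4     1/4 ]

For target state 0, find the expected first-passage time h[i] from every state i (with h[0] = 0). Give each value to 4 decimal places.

First-step conditioning: h[0] = 0; for i ≠ 0, h[i] = 1 + Σ_k P[i][k]·h[k].
  h[1] = 1 + 1/6·h[1] + 1/4·h[2] + 1/3·h[3] + 1/6·h[4]
  h[2] = 1 + 1/3·h[1] + 1/6·h[2] + 1/4·h[3] + 1/6·h[4]
  h[3] = 1 + 1/6·h[1] + 1/12·h[2] + 1/3·h[3] + 1/4·h[4]
  h[4] = 1 + 1/3·h[1] + 1/12·h[2] + 1/4·h[3] + 1/4·h[4]
Solving the 4×4 linear system over states ≠ 0 gives exactly h = [0, 930/101, 936/101, 852/101, 936/101] (h[0] = 0 is the target).

h = [0.0000, 9.2079, 9.2673, 8.4356, 9.2673]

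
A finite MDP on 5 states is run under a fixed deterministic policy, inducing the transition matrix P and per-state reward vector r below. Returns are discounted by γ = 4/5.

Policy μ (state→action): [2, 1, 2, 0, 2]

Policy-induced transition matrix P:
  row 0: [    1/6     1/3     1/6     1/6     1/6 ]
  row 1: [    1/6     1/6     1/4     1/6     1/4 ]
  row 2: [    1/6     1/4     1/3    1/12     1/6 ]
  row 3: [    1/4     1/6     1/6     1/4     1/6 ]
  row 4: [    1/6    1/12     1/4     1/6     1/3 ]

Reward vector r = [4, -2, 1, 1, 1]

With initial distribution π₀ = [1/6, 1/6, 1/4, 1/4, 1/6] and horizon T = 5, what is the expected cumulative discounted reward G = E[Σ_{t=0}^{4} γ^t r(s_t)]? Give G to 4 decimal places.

t=0: π = [0.1667, 0.1667, 0.2500, 0.2500, 0.1667], E[r] = 1.0000, γ^t·E[r] = 1.000000, running G = 1.000000
t=1: π = [0.1875, 0.2014, 0.2361, 0.1667, 0.2083], E[r] = 0.9583, γ^t·E[r] = 0.766667, running G = 1.766667
t=2: π = [0.1806, 0.2002, 0.2402, 0.1609, 0.2182], E[r] = 0.9410, γ^t·E[r] = 0.602222, running G = 2.368889
t=3: π = [0.1801, 0.1986, 0.2416, 0.1601, 0.2197], E[r] = 0.9444, γ^t·E[r] = 0.483556, running G = 2.852444
t=4: π = [0.1800, 0.1985, 0.2418, 0.1599, 0.2198], E[r] = 0.9445, γ^t·E[r] = 0.386874, running G = 3.239319

G = 3.2393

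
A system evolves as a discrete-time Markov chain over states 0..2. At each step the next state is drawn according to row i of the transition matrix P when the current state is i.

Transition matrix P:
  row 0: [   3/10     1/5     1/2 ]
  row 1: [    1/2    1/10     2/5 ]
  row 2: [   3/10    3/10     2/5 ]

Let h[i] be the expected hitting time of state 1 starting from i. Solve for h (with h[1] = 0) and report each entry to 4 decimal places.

First-step conditioning: h[1] = 0; for i ≠ 1, h[i] = 1 + Σ_k P[i][k]·h[k].
  h[0] = 1 + 3/10·h[0] + 1/2·h[2]
  h[2] = 1 + 3/10·h[0] + 2/5·h[2]
Solving the 2×2 linear system over states ≠ 1 gives exactly h = [110/27, 0, 100/27] (h[1] = 0 is the target).

h = [4.0741, 0.0000, 3.7037]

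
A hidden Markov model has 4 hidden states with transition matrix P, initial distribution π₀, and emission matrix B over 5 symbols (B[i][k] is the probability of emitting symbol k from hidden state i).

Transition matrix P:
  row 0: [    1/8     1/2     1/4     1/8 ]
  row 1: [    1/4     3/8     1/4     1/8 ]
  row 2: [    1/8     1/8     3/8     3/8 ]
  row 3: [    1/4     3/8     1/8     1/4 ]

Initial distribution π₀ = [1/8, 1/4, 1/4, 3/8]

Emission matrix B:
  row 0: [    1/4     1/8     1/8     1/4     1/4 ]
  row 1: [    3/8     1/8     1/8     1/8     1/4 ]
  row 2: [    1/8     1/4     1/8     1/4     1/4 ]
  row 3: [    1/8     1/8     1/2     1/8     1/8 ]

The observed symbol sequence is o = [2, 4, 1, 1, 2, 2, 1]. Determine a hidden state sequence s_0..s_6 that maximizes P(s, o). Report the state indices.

t=0: δ = [1.562e-02, 3.125e-02, 3.125e-02, 1.875e-01]  (obs o_0=2)
t=1: δ = [1.172e-02, 1.758e-02, 5.859e-03, 5.859e-03]  ψ = [3, 3, 3, 3]  (obs o_1=4)
t=2: δ = [5.493e-04, 8.240e-04, 1.099e-03, 2.747e-04]  ψ = [1, 1, 1, 1]  (obs o_2=1)
t=3: δ = [2.575e-05, 3.862e-05, 1.030e-04, 5.150e-05]  ψ = [1, 1, 2, 2]  (obs o_3=1)
t=4: δ = [1.609e-06, 2.414e-06, 4.828e-06, 1.931e-05]  ψ = [2, 3, 2, 2]  (obs o_4=2)
t=5: δ = [6.035e-07, 9.052e-07, 3.017e-07, 2.414e-06]  ψ = [3, 3, 3, 3]  (obs o_5=2)
t=6: δ = [7.544e-08, 1.132e-07, 7.544e-08, 7.544e-08]  ψ = [3, 3, 3, 3]  (obs o_6=1)
backtrack: best end state = 1; path = [3, 1, 2, 2, 3, 3, 1]

path = [3, 1, 2, 2, 3, 3, 1]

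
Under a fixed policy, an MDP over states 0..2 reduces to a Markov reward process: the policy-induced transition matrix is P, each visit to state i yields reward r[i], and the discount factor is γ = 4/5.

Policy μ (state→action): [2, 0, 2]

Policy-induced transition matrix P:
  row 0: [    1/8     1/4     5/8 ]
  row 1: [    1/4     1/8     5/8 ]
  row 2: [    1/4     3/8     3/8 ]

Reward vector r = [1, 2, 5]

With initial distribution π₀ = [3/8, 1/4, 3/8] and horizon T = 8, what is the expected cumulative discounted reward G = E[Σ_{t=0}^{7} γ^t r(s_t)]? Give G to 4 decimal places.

t=0: π = [0.3750, 0.2500, 0.3750], E[r] = 2.7500, γ^t·E[r] = 2.750000, running G = 2.750000
t=1: π = [0.2031, 0.2656, 0.5313], E[r] = 3.3906, γ^t·E[r] = 2.712500, running G = 5.462500
t=2: π = [0.2246, 0.2832, 0.4922], E[r] = 3.2520, γ^t·E[r] = 2.081250, running G = 7.543750
t=3: π = [0.2219, 0.2761, 0.5020], E[r] = 3.2839, γ^t·E[r] = 1.681375, running G = 9.225125
t=4: π = [0.2223, 0.2782, 0.4995], E[r] = 3.2763, γ^t·E[r] = 1.341963, running G = 10.567088
t=5: π = [0.2222, 0.2777, 0.5001], E[r] = 3.2781, γ^t·E[r] = 1.074184, running G = 11.641271
t=6: π = [0.2222, 0.2778, 0.5000], E[r] = 3.2777, γ^t·E[r] = 0.859226, running G = 12.500497
t=7: π = [0.2222, 0.2778, 0.5000], E[r] = 3.2778, γ^t·E[r] = 0.687405, running G = 13.187902

G = 13.1879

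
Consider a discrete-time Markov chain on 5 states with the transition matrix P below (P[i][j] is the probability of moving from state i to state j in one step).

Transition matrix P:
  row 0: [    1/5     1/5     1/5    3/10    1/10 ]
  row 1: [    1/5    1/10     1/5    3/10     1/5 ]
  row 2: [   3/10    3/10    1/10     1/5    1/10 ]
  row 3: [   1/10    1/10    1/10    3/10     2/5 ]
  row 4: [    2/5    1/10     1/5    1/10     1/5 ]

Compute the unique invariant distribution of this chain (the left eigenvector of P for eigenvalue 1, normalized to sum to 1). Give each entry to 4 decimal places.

π = [0.2336, 0.1553, 0.1598, 0.2422, 0.2091]

Balance equations π_j = Σ_i π_i·P[i][j]:
  π_0 = 1/5·π_0 + 1/5·π_1 + 3/10·π_2 + 1/10·π_3 + 2/5·π_4
  π_1 = 1/5·π_0 + 1/10·π_1 + 3/10·π_2 + 1/10·π_3 + 1/10·π_4
  π_2 = 1/5·π_0 + 1/5·π_1 + 1/10·π_2 + 1/10·π_3 + 1/5·π_4
  π_3 = 3/10·π_0 + 3/10·π_1 + 1/5·π_2 + 3/10·π_3 + 1/10·π_4
  normalize: π_0 + π_1 + π_2 + π_3 + π_4 = 1
Solving the linear system gives exactly π = [1355/5801, 901/5801, 927/5801, 1405/5801, 1213/5801].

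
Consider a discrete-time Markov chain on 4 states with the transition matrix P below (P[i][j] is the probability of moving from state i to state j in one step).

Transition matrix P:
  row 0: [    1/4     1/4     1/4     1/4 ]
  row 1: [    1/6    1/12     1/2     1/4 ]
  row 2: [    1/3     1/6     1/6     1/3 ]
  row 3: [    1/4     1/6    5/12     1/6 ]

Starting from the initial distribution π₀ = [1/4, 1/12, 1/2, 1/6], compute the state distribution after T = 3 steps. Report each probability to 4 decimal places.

t=0: π = [0.2500, 0.0833, 0.5000, 0.1667]
t=1: π = [0.2847, 0.1806, 0.2569, 0.2778]
t=2: π = [0.2564, 0.1753, 0.3200, 0.2483]
t=3: π = [0.2621, 0.1734, 0.3085, 0.2560]

π = [0.2621, 0.1734, 0.3085, 0.2560]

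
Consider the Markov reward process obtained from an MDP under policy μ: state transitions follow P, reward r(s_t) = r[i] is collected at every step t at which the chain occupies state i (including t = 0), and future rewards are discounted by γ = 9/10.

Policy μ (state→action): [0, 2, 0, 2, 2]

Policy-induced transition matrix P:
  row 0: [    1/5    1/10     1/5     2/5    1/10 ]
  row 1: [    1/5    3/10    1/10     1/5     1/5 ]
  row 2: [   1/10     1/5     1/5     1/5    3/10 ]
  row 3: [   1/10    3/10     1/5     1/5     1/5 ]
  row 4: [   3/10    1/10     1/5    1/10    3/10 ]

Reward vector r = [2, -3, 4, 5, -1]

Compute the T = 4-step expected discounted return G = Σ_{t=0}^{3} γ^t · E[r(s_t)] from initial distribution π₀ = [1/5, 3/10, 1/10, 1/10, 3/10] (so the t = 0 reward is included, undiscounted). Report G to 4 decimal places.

t=0: π = [0.2000, 0.3000, 0.1000, 0.1000, 0.3000], E[r] = 0.1000, γ^t·E[r] = 0.100000, running G = 0.100000
t=1: π = [0.2100, 0.1900, 0.1700, 0.2100, 0.2200], E[r] = 1.3600, γ^t·E[r] = 1.224000, running G = 1.324000
t=2: π = [0.1840, 0.1970, 0.1810, 0.2200, 0.2180], E[r] = 1.3830, γ^t·E[r] = 1.120230, running G = 2.444230
t=3: π = [0.1817, 0.2015, 0.1803, 0.2150, 0.2215], E[r] = 1.3336, γ^t·E[r] = 0.972194, running G = 3.416424

G = 3.4164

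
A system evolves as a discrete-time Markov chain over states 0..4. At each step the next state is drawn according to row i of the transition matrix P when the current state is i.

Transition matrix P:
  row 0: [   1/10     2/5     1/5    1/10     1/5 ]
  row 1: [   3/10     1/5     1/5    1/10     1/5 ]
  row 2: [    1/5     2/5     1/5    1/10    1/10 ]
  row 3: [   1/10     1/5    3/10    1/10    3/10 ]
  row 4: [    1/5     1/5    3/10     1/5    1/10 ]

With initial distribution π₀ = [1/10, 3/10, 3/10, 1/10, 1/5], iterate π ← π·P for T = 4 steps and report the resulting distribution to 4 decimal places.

t=0: π = [0.1000, 0.3000, 0.3000, 0.1000, 0.2000]
t=1: π = [0.2100, 0.2800, 0.2300, 0.1200, 0.1600]
t=2: π = [0.1950, 0.2880, 0.2280, 0.1160, 0.1730]
t=3: π = [0.1977, 0.2846, 0.2289, 0.1173, 0.1715]
t=4: π = [0.1970, 0.2853, 0.2289, 0.1172, 0.1717]

π = [0.1970, 0.2853, 0.2289, 0.1172, 0.1717]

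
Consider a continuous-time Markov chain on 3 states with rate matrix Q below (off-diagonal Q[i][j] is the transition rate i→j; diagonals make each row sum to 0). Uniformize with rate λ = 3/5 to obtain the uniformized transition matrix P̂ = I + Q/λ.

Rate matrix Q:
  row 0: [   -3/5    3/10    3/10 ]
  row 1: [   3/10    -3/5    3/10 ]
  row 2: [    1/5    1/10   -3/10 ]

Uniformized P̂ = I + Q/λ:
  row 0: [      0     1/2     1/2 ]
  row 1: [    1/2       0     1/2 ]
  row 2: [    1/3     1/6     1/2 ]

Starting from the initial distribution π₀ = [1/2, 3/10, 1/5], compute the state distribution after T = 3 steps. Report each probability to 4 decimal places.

π = [0.2625, 0.2375, 0.5000]

t=0: π = [0.5000, 0.3000, 0.2000]
t=1: π = [0.2167, 0.2833, 0.5000]
t=2: π = [0.3083, 0.1917, 0.5000]
t=3: π = [0.2625, 0.2375, 0.5000]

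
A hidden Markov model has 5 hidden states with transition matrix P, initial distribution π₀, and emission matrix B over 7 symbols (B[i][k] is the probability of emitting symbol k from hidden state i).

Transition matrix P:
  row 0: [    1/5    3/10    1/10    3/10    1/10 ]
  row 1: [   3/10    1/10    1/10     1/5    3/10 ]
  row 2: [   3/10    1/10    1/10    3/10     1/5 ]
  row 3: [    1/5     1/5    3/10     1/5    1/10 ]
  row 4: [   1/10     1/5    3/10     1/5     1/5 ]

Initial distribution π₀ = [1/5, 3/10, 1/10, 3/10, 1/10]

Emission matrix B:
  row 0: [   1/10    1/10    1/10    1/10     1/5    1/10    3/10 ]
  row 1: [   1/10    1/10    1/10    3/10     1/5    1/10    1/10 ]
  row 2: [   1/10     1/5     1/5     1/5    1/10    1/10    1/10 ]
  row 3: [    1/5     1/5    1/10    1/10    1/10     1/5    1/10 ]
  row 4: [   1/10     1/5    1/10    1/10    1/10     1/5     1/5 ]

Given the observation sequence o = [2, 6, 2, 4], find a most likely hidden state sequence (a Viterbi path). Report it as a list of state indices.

t=0: δ = [2.000e-02, 3.000e-02, 2.000e-02, 3.000e-02, 1.000e-02]  (obs o_0=2)
t=1: δ = [2.700e-03, 6.000e-04, 9.000e-04, 6.000e-04, 1.800e-03]  ψ = [1, 0, 3, 0, 1]  (obs o_1=6)
t=2: δ = [5.400e-05, 8.100e-05, 1.080e-04, 8.100e-05, 3.600e-05]  ψ = [0, 0, 4, 0, 4]  (obs o_2=2)
t=3: δ = [6.480e-06, 3.240e-06, 2.430e-06, 3.240e-06, 2.430e-06]  ψ = [2, 0, 3, 2, 1]  (obs o_3=4)
backtrack: best end state = 0; path = [1, 4, 2, 0]

path = [1, 4, 2, 0]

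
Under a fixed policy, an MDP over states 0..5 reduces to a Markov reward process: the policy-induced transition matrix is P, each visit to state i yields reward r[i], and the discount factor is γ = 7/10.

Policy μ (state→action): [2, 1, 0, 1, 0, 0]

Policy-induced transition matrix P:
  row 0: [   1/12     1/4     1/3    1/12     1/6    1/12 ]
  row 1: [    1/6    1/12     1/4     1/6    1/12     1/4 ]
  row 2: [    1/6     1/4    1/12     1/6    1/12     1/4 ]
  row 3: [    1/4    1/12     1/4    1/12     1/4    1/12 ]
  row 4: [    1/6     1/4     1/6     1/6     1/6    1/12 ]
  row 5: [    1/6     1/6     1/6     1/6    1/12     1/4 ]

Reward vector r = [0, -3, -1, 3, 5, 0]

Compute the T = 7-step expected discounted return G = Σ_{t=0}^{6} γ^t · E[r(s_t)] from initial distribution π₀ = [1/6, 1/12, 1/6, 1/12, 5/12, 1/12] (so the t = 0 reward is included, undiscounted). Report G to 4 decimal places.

t=0: π = [0.1667, 0.0833, 0.1667, 0.0833, 0.4167, 0.0833], E[r] = 1.9167, γ^t·E[r] = 1.916667, running G = 1.916667
t=1: π = [0.1597, 0.2153, 0.1944, 0.1458, 0.1458, 0.1389], E[r] = 0.3264, γ^t·E[r] = 0.228472, running G = 2.145139
t=2: π = [0.1655, 0.1782, 0.2072, 0.1412, 0.1331, 0.1748], E[r] = 0.3472, γ^t·E[r] = 0.170139, running G = 2.315278
t=3: π = [0.1646, 0.1822, 0.2036, 0.1411, 0.1318, 0.1767], E[r] = 0.3319, γ^t·E[r] = 0.113837, running G = 2.429115
t=4: π = [0.1647, 0.1814, 0.2041, 0.1412, 0.1316, 0.1771], E[r] = 0.3331, γ^t·E[r] = 0.079968, running G = 2.509083
t=5: π = [0.1647, 0.1815, 0.2040, 0.1412, 0.1316, 0.1771], E[r] = 0.3329, γ^t·E[r] = 0.055943, running G = 2.565026
t=6: π = [0.1647, 0.1815, 0.2040, 0.1412, 0.1316, 0.1771], E[r] = 0.3329, γ^t·E[r] = 0.039163, running G = 2.604189

G = 2.6042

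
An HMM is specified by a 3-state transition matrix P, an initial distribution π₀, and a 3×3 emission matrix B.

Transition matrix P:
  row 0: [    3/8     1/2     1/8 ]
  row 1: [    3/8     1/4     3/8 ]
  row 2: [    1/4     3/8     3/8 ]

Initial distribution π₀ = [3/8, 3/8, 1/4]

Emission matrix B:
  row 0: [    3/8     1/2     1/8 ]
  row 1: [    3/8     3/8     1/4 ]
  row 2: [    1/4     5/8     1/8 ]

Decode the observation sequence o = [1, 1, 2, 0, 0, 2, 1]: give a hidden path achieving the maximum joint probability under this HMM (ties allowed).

path = [0, 0, 1, 0, 0, 1, 2]

t=0: δ = [1.875e-01, 1.406e-01, 1.562e-01]  (obs o_0=1)
t=1: δ = [3.516e-02, 3.516e-02, 3.662e-02]  ψ = [0, 0, 2]  (obs o_1=1)
t=2: δ = [1.648e-03, 4.395e-03, 1.717e-03]  ψ = [0, 0, 2]  (obs o_2=2)
t=3: δ = [6.180e-04, 4.120e-04, 4.120e-04]  ψ = [1, 1, 1]  (obs o_3=0)
t=4: δ = [8.690e-05, 1.159e-04, 3.862e-05]  ψ = [0, 0, 1]  (obs o_4=0)
t=5: δ = [5.431e-06, 1.086e-05, 5.431e-06]  ψ = [1, 0, 1]  (obs o_5=2)
t=6: δ = [2.037e-06, 1.018e-06, 2.546e-06]  ψ = [1, 0, 1]  (obs o_6=1)
backtrack: best end state = 2; path = [0, 0, 1, 0, 0, 1, 2]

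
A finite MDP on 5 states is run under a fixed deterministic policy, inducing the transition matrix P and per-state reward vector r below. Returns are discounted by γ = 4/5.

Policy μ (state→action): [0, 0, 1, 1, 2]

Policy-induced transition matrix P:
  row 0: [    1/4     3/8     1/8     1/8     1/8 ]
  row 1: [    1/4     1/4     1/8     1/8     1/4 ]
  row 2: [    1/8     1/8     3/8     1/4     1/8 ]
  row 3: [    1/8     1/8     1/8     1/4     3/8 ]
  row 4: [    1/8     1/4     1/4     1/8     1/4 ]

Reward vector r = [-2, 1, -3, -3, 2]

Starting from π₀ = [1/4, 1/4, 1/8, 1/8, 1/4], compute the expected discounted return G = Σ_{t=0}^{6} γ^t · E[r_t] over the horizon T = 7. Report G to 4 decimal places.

G = -2.7903

t=0: π = [0.2500, 0.2500, 0.1250, 0.1250, 0.2500], E[r] = -0.5000, γ^t·E[r] = -0.500000, running G = -0.500000
t=1: π = [0.1875, 0.2500, 0.1875, 0.1563, 0.2188], E[r] = -0.7188, γ^t·E[r] = -0.575000, running G = -1.075000
t=2: π = [0.1797, 0.2305, 0.1992, 0.1680, 0.2227], E[r] = -0.7852, γ^t·E[r] = -0.502500, running G = -1.577500
t=3: π = [0.1763, 0.2266, 0.2026, 0.1709, 0.2236], E[r] = -0.7993, γ^t·E[r] = -0.409250, running G = -1.986750
t=4: π = [0.1754, 0.2253, 0.2036, 0.1717, 0.2240], E[r] = -0.8033, γ^t·E[r] = -0.329025, running G = -2.315775
t=5: π = [0.1751, 0.2250, 0.2039, 0.1719, 0.2241], E[r] = -0.8044, γ^t·E[r] = -0.263598, running G = -2.579373
t=6: π = [0.1750, 0.2249, 0.2040, 0.1720, 0.2241], E[r] = -0.8048, γ^t·E[r] = -0.210967, running G = -2.790340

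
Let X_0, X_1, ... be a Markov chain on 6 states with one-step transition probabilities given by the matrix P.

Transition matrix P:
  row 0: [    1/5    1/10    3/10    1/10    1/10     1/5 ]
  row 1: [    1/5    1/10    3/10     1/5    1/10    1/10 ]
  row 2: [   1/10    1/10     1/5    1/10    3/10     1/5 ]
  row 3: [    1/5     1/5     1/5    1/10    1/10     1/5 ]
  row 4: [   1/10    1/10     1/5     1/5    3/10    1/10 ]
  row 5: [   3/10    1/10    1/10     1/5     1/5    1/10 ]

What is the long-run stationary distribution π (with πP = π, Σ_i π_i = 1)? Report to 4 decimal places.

π = [0.1742, 0.1147, 0.2135, 0.1466, 0.1976, 0.1534]

Balance equations π_j = Σ_i π_i·P[i][j]:
  π_0 = 1/5·π_0 + 1/5·π_1 + 1/10·π_2 + 1/5·π_3 + 1/10·π_4 + 3/10·π_5
  π_1 = 1/10·π_0 + 1/10·π_1 + 1/10·π_2 + 1/5·π_3 + 1/10·π_4 + 1/10·π_5
  π_2 = 3/10·π_0 + 3/10·π_1 + 1/5·π_2 + 1/5·π_3 + 1/5·π_4 + 1/10·π_5
  π_3 = 1/10·π_0 + 1/5·π_1 + 1/10·π_2 + 1/10·π_3 + 1/5·π_4 + 1/5·π_5
  π_4 = 1/10·π_0 + 1/10·π_1 + 3/10·π_2 + 1/10·π_3 + 3/10·π_4 + 1/5·π_5
  normalize: π_0 + π_1 + π_2 + π_3 + π_4 + π_5 = 1
Solving the linear system gives exactly π = [17249/99000, 11351/99000, 2349/11000, 1451/9900, 19559/99000, 1519/9900].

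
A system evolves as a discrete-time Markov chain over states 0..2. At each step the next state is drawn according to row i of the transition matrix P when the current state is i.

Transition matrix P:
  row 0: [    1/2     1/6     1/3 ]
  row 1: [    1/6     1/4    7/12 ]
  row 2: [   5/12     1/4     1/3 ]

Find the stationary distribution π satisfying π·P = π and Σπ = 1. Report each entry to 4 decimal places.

π = [0.3953, 0.2171, 0.3876]

Balance equations π_j = Σ_i π_i·P[i][j]:
  π_0 = 1/2·π_0 + 1/6·π_1 + 5/12·π_2
  π_1 = 1/6·π_0 + 1/4·π_1 + 1/4·π_2
  normalize: π_0 + π_1 + π_2 = 1
Solving the linear system gives exactly π = [17/43, 28/129, 50/129].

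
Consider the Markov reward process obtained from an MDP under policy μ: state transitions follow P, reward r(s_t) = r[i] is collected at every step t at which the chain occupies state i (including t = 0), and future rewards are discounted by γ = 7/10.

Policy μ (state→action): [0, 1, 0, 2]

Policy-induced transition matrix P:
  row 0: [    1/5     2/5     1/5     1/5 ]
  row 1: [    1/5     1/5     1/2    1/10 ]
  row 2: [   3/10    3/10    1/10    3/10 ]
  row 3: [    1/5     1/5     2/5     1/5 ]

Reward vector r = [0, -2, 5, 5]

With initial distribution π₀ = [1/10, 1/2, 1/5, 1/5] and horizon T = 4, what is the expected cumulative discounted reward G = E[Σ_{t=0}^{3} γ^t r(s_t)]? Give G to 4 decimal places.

t=0: π = [0.1000, 0.5000, 0.2000, 0.2000], E[r] = 1.0000, γ^t·E[r] = 1.000000, running G = 1.000000
t=1: π = [0.2200, 0.2400, 0.3700, 0.1700], E[r] = 2.2200, γ^t·E[r] = 1.554000, running G = 2.554000
t=2: π = [0.2370, 0.2810, 0.2690, 0.2130], E[r] = 1.8480, γ^t·E[r] = 0.905520, running G = 3.459520
t=3: π = [0.2269, 0.2743, 0.3000, 0.1988], E[r] = 1.9454, γ^t·E[r] = 0.667272, running G = 4.126792

G = 4.1268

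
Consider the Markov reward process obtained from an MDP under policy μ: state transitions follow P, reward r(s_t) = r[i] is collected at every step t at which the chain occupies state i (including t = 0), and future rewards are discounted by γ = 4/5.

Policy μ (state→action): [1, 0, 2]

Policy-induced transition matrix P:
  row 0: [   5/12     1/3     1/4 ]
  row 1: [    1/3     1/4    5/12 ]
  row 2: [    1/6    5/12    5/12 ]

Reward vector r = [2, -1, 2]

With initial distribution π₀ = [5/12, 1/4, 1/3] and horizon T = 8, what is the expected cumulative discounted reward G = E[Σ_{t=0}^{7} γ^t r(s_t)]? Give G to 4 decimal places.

t=0: π = [0.4167, 0.2500, 0.3333], E[r] = 1.2500, γ^t·E[r] = 1.250000, running G = 1.250000
t=1: π = [0.3125, 0.3403, 0.3472], E[r] = 0.9792, γ^t·E[r] = 0.783333, running G = 2.033333
t=2: π = [0.3015, 0.3339, 0.3646], E[r] = 0.9983, γ^t·E[r] = 0.638889, running G = 2.672222
t=3: π = [0.2977, 0.3359, 0.3664], E[r] = 0.9923, γ^t·E[r] = 0.508074, running G = 3.180296
t=4: π = [0.2971, 0.3359, 0.3671], E[r] = 0.9924, γ^t·E[r] = 0.406474, running G = 3.586770
t=5: π = [0.2969, 0.3359, 0.3672], E[r] = 0.9922, γ^t·E[r] = 0.325126, running G = 3.911897
t=6: π = [0.2969, 0.3359, 0.3672], E[r] = 0.9922, γ^t·E[r] = 0.260098, running G = 4.171994
t=7: π = [0.2969, 0.3359, 0.3672], E[r] = 0.9922, γ^t·E[r] = 0.208077, running G = 4.380071

G = 4.3801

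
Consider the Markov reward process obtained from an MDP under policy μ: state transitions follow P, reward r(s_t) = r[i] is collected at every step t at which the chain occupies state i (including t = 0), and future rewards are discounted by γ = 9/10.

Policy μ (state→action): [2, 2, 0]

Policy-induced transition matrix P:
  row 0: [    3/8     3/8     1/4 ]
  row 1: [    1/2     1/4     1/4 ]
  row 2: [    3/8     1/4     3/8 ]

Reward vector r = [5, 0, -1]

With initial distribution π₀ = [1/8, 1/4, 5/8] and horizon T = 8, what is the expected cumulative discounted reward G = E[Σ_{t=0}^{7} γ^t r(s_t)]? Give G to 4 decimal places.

G = 8.2564

t=0: π = [0.1250, 0.2500, 0.6250], E[r] = 0.0000, γ^t·E[r] = 0.000000, running G = 0.000000
t=1: π = [0.4063, 0.2656, 0.3281], E[r] = 1.7031, γ^t·E[r] = 1.532813, running G = 1.532813
t=2: π = [0.4082, 0.3008, 0.2910], E[r] = 1.7500, γ^t·E[r] = 1.417500, running G = 2.950313
t=3: π = [0.4126, 0.3010, 0.2864], E[r] = 1.7766, γ^t·E[r] = 1.295150, running G = 4.245462
t=4: π = [0.4126, 0.3016, 0.2858], E[r] = 1.7773, γ^t·E[r] = 1.166115, running G = 5.411577
t=5: π = [0.4127, 0.3016, 0.2857], E[r] = 1.7778, γ^t·E[r] = 1.049749, running G = 6.461327
t=6: π = [0.4127, 0.3016, 0.2857], E[r] = 1.7778, γ^t·E[r] = 0.944780, running G = 7.406107
t=7: π = [0.4127, 0.3016, 0.2857], E[r] = 1.7778, γ^t·E[r] = 0.850305, running G = 8.256412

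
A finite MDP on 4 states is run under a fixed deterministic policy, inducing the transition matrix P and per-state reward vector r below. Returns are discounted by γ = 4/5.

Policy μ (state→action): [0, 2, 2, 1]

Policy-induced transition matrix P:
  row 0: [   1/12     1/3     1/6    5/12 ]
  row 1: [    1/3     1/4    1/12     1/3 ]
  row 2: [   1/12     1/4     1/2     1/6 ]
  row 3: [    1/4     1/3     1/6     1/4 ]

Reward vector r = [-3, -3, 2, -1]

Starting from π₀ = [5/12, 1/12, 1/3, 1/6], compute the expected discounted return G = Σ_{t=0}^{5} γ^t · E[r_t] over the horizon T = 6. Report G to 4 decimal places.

G = -4.3327

t=0: π = [0.4167, 0.0833, 0.3333, 0.1667], E[r] = -1.0000, γ^t·E[r] = -1.000000, running G = -1.000000
t=1: π = [0.1319, 0.2986, 0.2708, 0.2986], E[r] = -1.0486, γ^t·E[r] = -0.838889, running G = -1.838889
t=2: π = [0.2078, 0.2859, 0.2321, 0.2743], E[r] = -1.2911, γ^t·E[r] = -0.826296, running G = -2.665185
t=3: π = [0.2005, 0.2902, 0.2202, 0.2891], E[r] = -1.3208, γ^t·E[r] = -0.676247, running G = -3.341432
t=4: π = [0.2041, 0.2908, 0.2159, 0.2893], E[r] = -1.3421, γ^t·E[r] = -0.549714, running G = -3.891146
t=5: π = [0.2042, 0.2911, 0.2144, 0.2903], E[r] = -1.3475, γ^t·E[r] = -0.441555, running G = -4.332701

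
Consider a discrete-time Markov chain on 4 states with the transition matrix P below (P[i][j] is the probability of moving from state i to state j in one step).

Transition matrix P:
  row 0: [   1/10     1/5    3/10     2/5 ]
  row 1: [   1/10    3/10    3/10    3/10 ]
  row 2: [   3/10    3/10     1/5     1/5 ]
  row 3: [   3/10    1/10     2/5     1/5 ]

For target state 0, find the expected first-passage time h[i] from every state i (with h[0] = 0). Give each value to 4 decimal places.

h = [0.0000, 4.8031, 4.0157, 3.8583]

First-step conditioning: h[0] = 0; for i ≠ 0, h[i] = 1 + Σ_k P[i][k]·h[k].
  h[1] = 1 + 3/10·h[1] + 3/10·h[2] + 3/10·h[3]
  h[2] = 1 + 3/10·h[1] + 1/5·h[2] + 1/5·h[3]
  h[3] = 1 + 1/10·h[1] + 2/5·h[2] + 1/5·h[3]
Solving the 3×3 linear system over states ≠ 0 gives exactly h = [0, 610/127, 510/127, 490/127] (h[0] = 0 is the target).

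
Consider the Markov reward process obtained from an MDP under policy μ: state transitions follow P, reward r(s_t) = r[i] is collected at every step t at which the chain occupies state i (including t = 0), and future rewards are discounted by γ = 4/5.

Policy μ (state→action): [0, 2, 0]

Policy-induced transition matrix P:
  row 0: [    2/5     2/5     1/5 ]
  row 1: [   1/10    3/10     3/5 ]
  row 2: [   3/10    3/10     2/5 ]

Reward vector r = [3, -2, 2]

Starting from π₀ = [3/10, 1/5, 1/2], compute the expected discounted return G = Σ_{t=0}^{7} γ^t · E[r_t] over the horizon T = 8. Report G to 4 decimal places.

G = 4.5278

t=0: π = [0.3000, 0.2000, 0.5000], E[r] = 1.5000, γ^t·E[r] = 1.500000, running G = 1.500000
t=1: π = [0.2900, 0.3300, 0.3800], E[r] = 0.9700, γ^t·E[r] = 0.776000, running G = 2.276000
t=2: π = [0.2630, 0.3290, 0.4080], E[r] = 0.9470, γ^t·E[r] = 0.606080, running G = 2.882080
t=3: π = [0.2605, 0.3263, 0.4132], E[r] = 0.9553, γ^t·E[r] = 0.489114, running G = 3.371194
t=4: π = [0.2608, 0.3261, 0.4132], E[r] = 0.9566, γ^t·E[r] = 0.391819, running G = 3.763013
t=5: π = [0.2609, 0.3261, 0.4131], E[r] = 0.9566, γ^t·E[r] = 0.313443, running G = 4.076456
t=6: π = [0.2609, 0.3261, 0.4130], E[r] = 0.9565, γ^t·E[r] = 0.250747, running G = 4.327203
t=7: π = [0.2609, 0.3261, 0.4130], E[r] = 0.9565, γ^t·E[r] = 0.200597, running G = 4.527800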